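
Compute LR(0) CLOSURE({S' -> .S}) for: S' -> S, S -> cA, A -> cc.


Start: S' -> .S
For each item with dot before a nonterminal B, add B -> .γ for every B-production
Closure: [S' -> .S, S -> .cA]


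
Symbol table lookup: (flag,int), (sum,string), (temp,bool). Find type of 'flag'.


Lookup 'flag' → type int


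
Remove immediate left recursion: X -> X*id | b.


Left-recursive alternatives: X*id; non-recursive: b
Introduce X': X -> bX', X' -> *idX' | ε


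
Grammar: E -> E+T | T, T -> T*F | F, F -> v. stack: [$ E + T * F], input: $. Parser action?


handle 'T*F' on top
Action: reduce (T -> T*F)


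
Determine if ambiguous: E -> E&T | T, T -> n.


precedence layered via separate nonterminal T: deterministic
Unambiguous


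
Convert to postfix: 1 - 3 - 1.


Left to right (same or higher precedence on left)
Postfix: 1 3 - 1 -


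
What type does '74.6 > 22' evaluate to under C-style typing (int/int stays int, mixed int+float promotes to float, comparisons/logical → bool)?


Operand types: float > int
Rule: comparison yields bool
Result type: bool


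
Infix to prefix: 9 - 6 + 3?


left-to-right (same/higher precedence on left): tree is (+ (- 9 6) 3)
Prefix: + - 9 6 3


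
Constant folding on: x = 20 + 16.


20 + 16 = 36 at compile time
Optimized: x = 36


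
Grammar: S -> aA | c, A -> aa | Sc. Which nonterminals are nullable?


A nonterminal is nullable iff some alternative derives ε (directly, or every symbol in it is nullable)
Nullable: {}


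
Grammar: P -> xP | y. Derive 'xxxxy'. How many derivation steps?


Derivation: P => xP => xxP => xxxP => xxxxP => xxxxy
Steps: 5


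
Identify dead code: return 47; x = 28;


statement follows a return and is unreachable
Dead: 'x = 28'


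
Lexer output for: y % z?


Scan left to right, longest-match per lexeme
Tokens: ID(y), OP(%), ID(z)


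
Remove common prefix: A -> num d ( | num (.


Common prefix: 'num'
Factored: A -> num A', A' -> d ( | (


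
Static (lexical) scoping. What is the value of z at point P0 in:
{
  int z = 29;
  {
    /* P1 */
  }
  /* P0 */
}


z declared in the same block as P0
z = 29


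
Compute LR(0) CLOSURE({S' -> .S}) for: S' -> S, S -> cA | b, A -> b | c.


Start: S' -> .S
For each item with dot before a nonterminal B, add B -> .γ for every B-production
Closure: [S' -> .S, S -> .cA, S -> .b]


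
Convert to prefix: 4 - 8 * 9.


'*' binds tighter: tree is (- 4 (* 8 9))
Prefix: - 4 * 8 9


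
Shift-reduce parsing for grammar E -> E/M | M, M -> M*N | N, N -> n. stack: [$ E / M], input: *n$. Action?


'*' can extend M; shift to build M -> M*N
Action: shift


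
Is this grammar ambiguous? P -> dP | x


right-linear, alternatives start with distinct terminals 'd' vs 'x': unique leftmost derivation
Unambiguous


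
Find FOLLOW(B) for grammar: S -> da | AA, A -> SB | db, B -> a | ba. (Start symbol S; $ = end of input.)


$ ∈ FOLLOW(S). For each A -> αBβ: add FIRST(β)\{ε} to FOLLOW(B); if β nullable, add FOLLOW(A).
FOLLOW(B) = {$, a, b, d}


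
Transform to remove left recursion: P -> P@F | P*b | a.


Left-recursive alternatives: P@F, P*b; non-recursive: a
Introduce P': P -> aP', P' -> @FP' | *bP' | ε


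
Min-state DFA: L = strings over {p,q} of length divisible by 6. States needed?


Track length mod 6: states 0..5, accept at 0
Minimal DFA: 6 states


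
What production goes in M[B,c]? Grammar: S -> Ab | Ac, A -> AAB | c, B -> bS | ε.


For [B, c]: ε is nullable and 'c' ∈ FOLLOW(B)
Entry: B -> ε


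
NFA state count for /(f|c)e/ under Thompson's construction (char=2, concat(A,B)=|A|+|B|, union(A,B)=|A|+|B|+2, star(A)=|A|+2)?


Syntax tree has 3 char leaf(s), 1 union(s), 0 star(s)
chars contribute 3×2 = 6; each union adds +2; each star adds +2
Total: 6 + 2 + 0 = 8 states


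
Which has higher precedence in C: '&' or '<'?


'<' is relational (level 7); '&' is bitwise AND (level 5)
Higher level binds tighter
'<' has higher precedence than '&'


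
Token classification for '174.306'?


Pattern: digits with a decimal point
Type: FLOAT_LITERAL


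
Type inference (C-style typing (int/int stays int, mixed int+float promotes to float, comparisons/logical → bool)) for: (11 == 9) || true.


Operand types: bool || bool
Rule: logical operators take bool operands and yield bool
Result type: bool


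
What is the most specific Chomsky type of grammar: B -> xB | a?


Right-linear: every RHS is a terminal or a terminal followed by one nonterminal
Classification: Type 3 (Regular)


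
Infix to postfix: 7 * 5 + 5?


Left to right (same or higher precedence on left)
Postfix: 7 5 * 5 +


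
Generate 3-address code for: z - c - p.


Break into single-operator statements:
t1 = z - c
t2 = t1 - p


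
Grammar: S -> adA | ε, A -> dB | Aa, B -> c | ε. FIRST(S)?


Per alternative of S: FIRST(adA) = {a}; FIRST(ε) = {ε}
FIRST(S) = {a, ε}


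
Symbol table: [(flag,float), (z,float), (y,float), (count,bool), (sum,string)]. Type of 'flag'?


Lookup 'flag' → type float


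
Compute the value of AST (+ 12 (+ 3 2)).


Evaluate inner: (+ 3 2) = 5
Evaluate root: (+ 12 5) = 17
Result: 17


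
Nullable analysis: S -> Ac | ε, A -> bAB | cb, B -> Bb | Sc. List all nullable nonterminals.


A nonterminal is nullable iff some alternative derives ε (directly, or every symbol in it is nullable)
Nullable: {S}


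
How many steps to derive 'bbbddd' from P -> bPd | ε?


Derivation: P => bPd => bbPdd => bbbPddd => bbbddd
Steps: 4


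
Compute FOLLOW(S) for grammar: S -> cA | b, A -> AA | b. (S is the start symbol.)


$ ∈ FOLLOW(S). For each A -> αBβ: add FIRST(β)\{ε} to FOLLOW(B); if β nullable, add FOLLOW(A).
FOLLOW(S) = {$}


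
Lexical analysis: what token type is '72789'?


Pattern: digits only
Type: INTEGER_LITERAL


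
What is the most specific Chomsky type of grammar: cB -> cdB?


LHS has context (more than one symbol) and |LHS| ≤ |RHS|
Classification: Type 1 (Context-Sensitive)


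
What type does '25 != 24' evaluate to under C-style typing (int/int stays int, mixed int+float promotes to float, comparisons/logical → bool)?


Operand types: int != int
Rule: comparison yields bool
Result type: bool


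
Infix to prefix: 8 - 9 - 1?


left-to-right (same/higher precedence on left): tree is (- (- 8 9) 1)
Prefix: - - 8 9 1


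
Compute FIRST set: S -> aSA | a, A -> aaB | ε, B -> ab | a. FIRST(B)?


Per alternative of B: FIRST(ab) = {a}; FIRST(a) = {a}
FIRST(B) = {a}


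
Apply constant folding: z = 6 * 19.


6 * 19 = 114 at compile time
Optimized: z = 114


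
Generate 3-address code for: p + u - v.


Break into single-operator statements:
t1 = p + u
t2 = t1 - v


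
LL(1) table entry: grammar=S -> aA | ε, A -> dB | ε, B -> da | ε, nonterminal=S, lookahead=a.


For [S, a]: 'a' ∈ FIRST(aA)
Entry: S -> aA


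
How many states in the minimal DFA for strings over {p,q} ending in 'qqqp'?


Track the longest suffix of input matching a prefix of 'qqqp': 5 classes (prefixes of length 0..4)
Minimal DFA: 5 states


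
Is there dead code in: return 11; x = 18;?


statement follows a return and is unreachable
Dead: 'x = 18'


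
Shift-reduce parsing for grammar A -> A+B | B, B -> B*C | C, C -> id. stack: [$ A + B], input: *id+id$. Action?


'*' can extend B; shift to build B -> B*C
Action: shift


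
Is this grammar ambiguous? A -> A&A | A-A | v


'v&v-v' has two parse trees (no precedence encoded between & and -)
Ambiguous


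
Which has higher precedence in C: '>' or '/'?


'/' is multiplicative (level 10); '>' is relational (level 7)
Higher level binds tighter
'/' has higher precedence than '>'


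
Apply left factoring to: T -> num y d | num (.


Common prefix: 'num'
Factored: T -> num T', T' -> y d | (


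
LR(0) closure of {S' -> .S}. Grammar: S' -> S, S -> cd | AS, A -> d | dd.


Start: S' -> .S
For each item with dot before a nonterminal B, add B -> .γ for every B-production
Closure: [S' -> .S, S -> .cd, S -> .AS, A -> .d, A -> .dd]


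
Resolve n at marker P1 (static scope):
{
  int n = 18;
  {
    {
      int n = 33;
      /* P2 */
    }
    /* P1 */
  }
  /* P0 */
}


P1's block does not declare n; resolves to the enclosing declaration at depth 0
n = 18


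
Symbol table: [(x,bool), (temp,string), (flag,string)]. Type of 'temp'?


Lookup 'temp' → type string


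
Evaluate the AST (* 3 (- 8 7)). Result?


Evaluate inner: (- 8 7) = 1
Evaluate root: (* 3 1) = 3
Result: 3


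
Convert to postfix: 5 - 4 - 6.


Left to right (same or higher precedence on left)
Postfix: 5 4 - 6 -


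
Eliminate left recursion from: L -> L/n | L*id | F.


Left-recursive alternatives: L/n, L*id; non-recursive: F
Introduce L': L -> FL', L' -> /nL' | *idL' | ε


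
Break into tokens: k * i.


Scan left to right, longest-match per lexeme
Tokens: ID(k), OP(*), ID(i)


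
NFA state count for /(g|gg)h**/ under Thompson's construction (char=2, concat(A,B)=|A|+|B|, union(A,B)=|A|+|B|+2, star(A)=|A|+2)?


Syntax tree has 4 char leaf(s), 1 union(s), 2 star(s)
chars contribute 4×2 = 8; each union adds +2; each star adds +2
Total: 8 + 2 + 4 = 14 states


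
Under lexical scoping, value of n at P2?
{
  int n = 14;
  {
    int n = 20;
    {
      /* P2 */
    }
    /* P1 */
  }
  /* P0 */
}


P2's block does not declare n; resolves to the enclosing declaration at depth 1
n = 20


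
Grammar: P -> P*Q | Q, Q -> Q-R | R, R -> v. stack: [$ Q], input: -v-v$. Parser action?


shift '-' to continue Q -> Q-R
Action: shift


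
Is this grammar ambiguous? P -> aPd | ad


balanced a^n…d^n: each string has a unique parse
Unambiguous


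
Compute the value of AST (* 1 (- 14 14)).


Evaluate inner: (- 14 14) = 0
Evaluate root: (* 1 0) = 0
Result: 0


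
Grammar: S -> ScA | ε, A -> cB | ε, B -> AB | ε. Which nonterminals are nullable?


A nonterminal is nullable iff some alternative derives ε (directly, or every symbol in it is nullable)
Nullable: {A, B, S}


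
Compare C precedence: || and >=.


'>=' is relational (level 7); '||' is logical OR (level 1)
Higher level binds tighter
'>=' has higher precedence than '||'


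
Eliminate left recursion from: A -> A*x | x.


Left-recursive alternatives: A*x; non-recursive: x
Introduce A': A -> xA', A' -> *xA' | ε


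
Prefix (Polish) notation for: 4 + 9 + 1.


left-to-right (same/higher precedence on left): tree is (+ (+ 4 9) 1)
Prefix: + + 4 9 1


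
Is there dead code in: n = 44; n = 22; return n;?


first assignment to n is overwritten before any read
Dead: 'n = 44'


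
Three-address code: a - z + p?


Break into single-operator statements:
t1 = a - z
t2 = t1 + p


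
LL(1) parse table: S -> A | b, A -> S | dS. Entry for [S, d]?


For [S, d]: 'd' ∈ FIRST(A)
Entry: S -> A


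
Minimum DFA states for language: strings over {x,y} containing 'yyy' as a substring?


KMP-style automaton: 3 progress states + 1 absorbing accept = 4
Minimal DFA: 4 states


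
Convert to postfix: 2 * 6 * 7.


Left to right (same or higher precedence on left)
Postfix: 2 6 * 7 *


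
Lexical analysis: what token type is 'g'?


Pattern: letter/underscore followed by alphanumerics, not a keyword
Type: IDENTIFIER


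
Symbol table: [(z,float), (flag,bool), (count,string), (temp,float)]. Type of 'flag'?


Lookup 'flag' → type bool


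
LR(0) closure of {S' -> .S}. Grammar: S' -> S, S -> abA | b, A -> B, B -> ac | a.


Start: S' -> .S
For each item with dot before a nonterminal B, add B -> .γ for every B-production
Closure: [S' -> .S, S -> .abA, S -> .b]


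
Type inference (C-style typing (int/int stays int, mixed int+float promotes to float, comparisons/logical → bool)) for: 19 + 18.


Operand types: int + int
Rule: mixed int/float promotes to float; int/int stays int
Result type: int


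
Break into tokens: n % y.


Scan left to right, longest-match per lexeme
Tokens: ID(n), OP(%), ID(y)


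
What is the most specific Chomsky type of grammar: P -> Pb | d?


Left-linear: every RHS is a terminal or one nonterminal followed by a terminal
Classification: Type 3 (Regular)


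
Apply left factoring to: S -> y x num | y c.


Common prefix: 'y'
Factored: S -> y S', S' -> x num | c


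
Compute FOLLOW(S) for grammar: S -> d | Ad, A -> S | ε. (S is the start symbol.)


$ ∈ FOLLOW(S). For each A -> αBβ: add FIRST(β)\{ε} to FOLLOW(B); if β nullable, add FOLLOW(A).
FOLLOW(S) = {$, d}


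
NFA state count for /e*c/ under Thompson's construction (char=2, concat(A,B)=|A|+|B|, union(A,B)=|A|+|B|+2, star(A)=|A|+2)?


Syntax tree has 2 char leaf(s), 0 union(s), 1 star(s)
chars contribute 2×2 = 4; each union adds +2; each star adds +2
Total: 4 + 0 + 2 = 6 states


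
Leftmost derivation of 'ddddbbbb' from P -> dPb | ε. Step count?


Derivation: P => dPb => ddPbb => dddPbbb => ddddPbbbb => ddddbbbb
Steps: 5


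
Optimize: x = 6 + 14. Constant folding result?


6 + 14 = 20 at compile time
Optimized: x = 20


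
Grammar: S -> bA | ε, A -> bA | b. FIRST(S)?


Per alternative of S: FIRST(bA) = {b}; FIRST(ε) = {ε}
FIRST(S) = {b, ε}


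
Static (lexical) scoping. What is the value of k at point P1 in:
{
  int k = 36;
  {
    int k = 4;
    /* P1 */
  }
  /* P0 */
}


k declared in the same block as P1
k = 4


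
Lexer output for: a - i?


Scan left to right, longest-match per lexeme
Tokens: ID(a), OP(-), ID(i)


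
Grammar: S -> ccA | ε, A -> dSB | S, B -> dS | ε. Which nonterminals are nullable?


A nonterminal is nullable iff some alternative derives ε (directly, or every symbol in it is nullable)
Nullable: {A, B, S}


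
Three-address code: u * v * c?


Break into single-operator statements:
t1 = u * v
t2 = t1 * c


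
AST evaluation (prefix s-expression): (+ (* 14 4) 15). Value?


Evaluate inner: (* 14 4) = 56
Evaluate root: (+ 56 15) = 71
Result: 71


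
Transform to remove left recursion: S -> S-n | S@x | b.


Left-recursive alternatives: S-n, S@x; non-recursive: b
Introduce S': S -> bS', S' -> -nS' | @xS' | ε


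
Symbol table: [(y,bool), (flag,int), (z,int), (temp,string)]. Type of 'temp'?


Lookup 'temp' → type string


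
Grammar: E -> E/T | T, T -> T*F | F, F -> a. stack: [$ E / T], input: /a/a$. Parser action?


handle 'E/T' on top; lookahead ∈ FOLLOW(E) = {/, $}
Action: reduce (E -> E/T)


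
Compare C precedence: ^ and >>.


'>>' is shift (level 8); '^' is bitwise XOR (level 4)
Higher level binds tighter
'>>' has higher precedence than '^'


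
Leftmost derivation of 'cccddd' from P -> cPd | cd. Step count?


Derivation: P => cPd => ccPdd => cccddd
Steps: 3


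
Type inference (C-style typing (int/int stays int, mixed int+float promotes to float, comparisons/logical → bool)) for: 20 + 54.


Operand types: int + int
Rule: mixed int/float promotes to float; int/int stays int
Result type: int


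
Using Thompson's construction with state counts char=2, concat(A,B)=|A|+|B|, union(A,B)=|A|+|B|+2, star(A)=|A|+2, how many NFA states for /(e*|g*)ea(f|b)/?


Syntax tree has 6 char leaf(s), 2 union(s), 2 star(s)
chars contribute 6×2 = 12; each union adds +2; each star adds +2
Total: 12 + 4 + 4 = 20 states


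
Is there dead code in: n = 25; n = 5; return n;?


first assignment to n is overwritten before any read
Dead: 'n = 25'


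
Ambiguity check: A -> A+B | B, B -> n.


precedence layered via separate nonterminal B: deterministic
Unambiguous


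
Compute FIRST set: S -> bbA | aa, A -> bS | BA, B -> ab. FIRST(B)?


Per alternative of B: FIRST(ab) = {a}
FIRST(B) = {a}


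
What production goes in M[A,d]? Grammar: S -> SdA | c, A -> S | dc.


For [A, d]: 'd' ∈ FIRST(dc)
Entry: A -> dc


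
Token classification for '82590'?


Pattern: digits only
Type: INTEGER_LITERAL


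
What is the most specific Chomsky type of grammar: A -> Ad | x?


Left-linear: every RHS is a terminal or one nonterminal followed by a terminal
Classification: Type 3 (Regular)


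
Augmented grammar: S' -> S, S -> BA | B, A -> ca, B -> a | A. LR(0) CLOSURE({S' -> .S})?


Start: S' -> .S
For each item with dot before a nonterminal B, add B -> .γ for every B-production
Closure: [S' -> .S, S -> .BA, S -> .B, B -> .a, B -> .A, A -> .ca]


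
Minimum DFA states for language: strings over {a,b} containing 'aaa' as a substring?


KMP-style automaton: 3 progress states + 1 absorbing accept = 4
Minimal DFA: 4 states


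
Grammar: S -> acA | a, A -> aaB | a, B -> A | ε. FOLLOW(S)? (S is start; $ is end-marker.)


$ ∈ FOLLOW(S). For each A -> αBβ: add FIRST(β)\{ε} to FOLLOW(B); if β nullable, add FOLLOW(A).
FOLLOW(S) = {$}


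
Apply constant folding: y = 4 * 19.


4 * 19 = 76 at compile time
Optimized: y = 76


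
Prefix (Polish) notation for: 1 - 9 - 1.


left-to-right (same/higher precedence on left): tree is (- (- 1 9) 1)
Prefix: - - 1 9 1


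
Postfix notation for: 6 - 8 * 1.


* has higher precedence, evaluate 8*1 first
Postfix: 6 8 1 * -


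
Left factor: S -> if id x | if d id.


Common prefix: 'if'
Factored: S -> if S', S' -> id x | d id


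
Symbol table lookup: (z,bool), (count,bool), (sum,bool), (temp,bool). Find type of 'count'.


Lookup 'count' → type bool


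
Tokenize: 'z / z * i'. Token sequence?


Scan left to right, longest-match per lexeme
Tokens: ID(z), OP(/), ID(z), OP(*), ID(i)


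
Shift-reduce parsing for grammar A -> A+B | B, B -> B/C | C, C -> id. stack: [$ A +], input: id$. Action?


no handle ('A+' is not any RHS); shift 'id'
Action: shift


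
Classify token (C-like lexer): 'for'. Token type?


Pattern: reserved word
Type: KEYWORD


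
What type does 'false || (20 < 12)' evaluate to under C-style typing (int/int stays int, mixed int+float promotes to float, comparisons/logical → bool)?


Operand types: bool || bool
Rule: logical operators take bool operands and yield bool
Result type: bool


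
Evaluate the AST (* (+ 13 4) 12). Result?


Evaluate inner: (+ 13 4) = 17
Evaluate root: (* 17 12) = 204
Result: 204


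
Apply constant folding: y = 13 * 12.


13 * 12 = 156 at compile time
Optimized: y = 156


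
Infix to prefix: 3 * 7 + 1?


left-to-right (same/higher precedence on left): tree is (+ (* 3 7) 1)
Prefix: + * 3 7 1


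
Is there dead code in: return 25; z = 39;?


statement follows a return and is unreachable
Dead: 'z = 39'


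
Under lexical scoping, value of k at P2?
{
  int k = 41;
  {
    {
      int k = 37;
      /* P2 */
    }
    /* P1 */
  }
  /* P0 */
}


k declared in the same block as P2
k = 37


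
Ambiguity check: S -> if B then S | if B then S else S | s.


dangling else: 'if B then if B then s else s' parses two ways
Ambiguous


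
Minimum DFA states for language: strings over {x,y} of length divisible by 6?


Track length mod 6: states 0..5, accept at 0
Minimal DFA: 6 states


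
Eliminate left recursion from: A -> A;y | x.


Left-recursive alternatives: A;y; non-recursive: x
Introduce A': A -> xA', A' -> ;yA' | ε


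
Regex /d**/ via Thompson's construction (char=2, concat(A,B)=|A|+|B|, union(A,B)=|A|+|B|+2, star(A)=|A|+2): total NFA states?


Syntax tree has 1 char leaf(s), 0 union(s), 2 star(s)
chars contribute 1×2 = 2; each union adds +2; each star adds +2
Total: 2 + 0 + 4 = 6 states


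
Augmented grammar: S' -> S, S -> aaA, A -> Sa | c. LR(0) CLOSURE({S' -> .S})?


Start: S' -> .S
For each item with dot before a nonterminal B, add B -> .γ for every B-production
Closure: [S' -> .S, S -> .aaA]


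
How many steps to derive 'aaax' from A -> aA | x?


Derivation: A => aA => aaA => aaaA => aaax
Steps: 4


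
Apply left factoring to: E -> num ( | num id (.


Common prefix: 'num'
Factored: E -> num E', E' -> ( | id (


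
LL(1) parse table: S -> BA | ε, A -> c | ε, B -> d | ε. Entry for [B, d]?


For [B, d]: 'd' ∈ FIRST(d)
Entry: B -> d


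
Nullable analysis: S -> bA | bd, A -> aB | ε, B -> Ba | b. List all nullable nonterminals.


A nonterminal is nullable iff some alternative derives ε (directly, or every symbol in it is nullable)
Nullable: {A}


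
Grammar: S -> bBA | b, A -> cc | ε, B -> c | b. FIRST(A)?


Per alternative of A: FIRST(cc) = {c}; FIRST(ε) = {ε}
FIRST(A) = {c, ε}


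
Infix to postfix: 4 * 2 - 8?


Left to right (same or higher precedence on left)
Postfix: 4 2 * 8 -


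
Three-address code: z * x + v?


Break into single-operator statements:
t1 = z * x
t2 = t1 + v


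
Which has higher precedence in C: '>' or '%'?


'%' is multiplicative (level 10); '>' is relational (level 7)
Higher level binds tighter
'%' has higher precedence than '>'


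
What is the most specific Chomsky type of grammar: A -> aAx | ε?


Single nonterminal LHS, but a^n x^n is not regular
Classification: Type 2 (Context-Free)


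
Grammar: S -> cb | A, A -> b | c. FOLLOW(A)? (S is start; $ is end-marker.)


$ ∈ FOLLOW(S). For each A -> αBβ: add FIRST(β)\{ε} to FOLLOW(B); if β nullable, add FOLLOW(A).
FOLLOW(A) = {$}


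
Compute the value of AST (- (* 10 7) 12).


Evaluate inner: (* 10 7) = 70
Evaluate root: (- 70 12) = 58
Result: 58


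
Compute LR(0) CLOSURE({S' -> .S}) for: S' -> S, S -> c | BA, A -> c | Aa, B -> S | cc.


Start: S' -> .S
For each item with dot before a nonterminal B, add B -> .γ for every B-production
Closure: [S' -> .S, S -> .c, S -> .BA, B -> .S, B -> .cc]


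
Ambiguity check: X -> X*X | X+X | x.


'x*x+x' has two parse trees (no precedence encoded between * and +)
Ambiguous


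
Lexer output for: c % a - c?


Scan left to right, longest-match per lexeme
Tokens: ID(c), OP(%), ID(a), OP(-), ID(c)


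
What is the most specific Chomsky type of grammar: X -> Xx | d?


Left-linear: every RHS is a terminal or one nonterminal followed by a terminal
Classification: Type 3 (Regular)


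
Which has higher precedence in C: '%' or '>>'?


'%' is multiplicative (level 10); '>>' is shift (level 8)
Higher level binds tighter
'%' has higher precedence than '>>'


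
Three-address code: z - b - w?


Break into single-operator statements:
t1 = z - b
t2 = t1 - w


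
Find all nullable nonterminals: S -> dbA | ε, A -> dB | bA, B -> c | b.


A nonterminal is nullable iff some alternative derives ε (directly, or every symbol in it is nullable)
Nullable: {S}


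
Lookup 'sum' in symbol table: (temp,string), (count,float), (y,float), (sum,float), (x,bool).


Lookup 'sum' → type float


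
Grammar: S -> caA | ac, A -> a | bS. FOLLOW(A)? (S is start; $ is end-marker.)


$ ∈ FOLLOW(S). For each A -> αBβ: add FIRST(β)\{ε} to FOLLOW(B); if β nullable, add FOLLOW(A).
FOLLOW(A) = {$}


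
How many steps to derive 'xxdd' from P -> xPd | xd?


Derivation: P => xPd => xxdd
Steps: 2


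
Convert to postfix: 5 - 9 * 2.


* has higher precedence, evaluate 9*2 first
Postfix: 5 9 2 * -


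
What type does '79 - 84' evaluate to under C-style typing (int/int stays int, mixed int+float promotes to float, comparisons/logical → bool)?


Operand types: int - int
Rule: mixed int/float promotes to float; int/int stays int
Result type: int


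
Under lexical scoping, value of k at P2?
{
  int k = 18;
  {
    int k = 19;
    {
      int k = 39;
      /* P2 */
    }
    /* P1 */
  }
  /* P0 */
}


k declared in the same block as P2
k = 39


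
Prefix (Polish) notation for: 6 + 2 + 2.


left-to-right (same/higher precedence on left): tree is (+ (+ 6 2) 2)
Prefix: + + 6 2 2


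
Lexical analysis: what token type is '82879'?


Pattern: digits only
Type: INTEGER_LITERAL


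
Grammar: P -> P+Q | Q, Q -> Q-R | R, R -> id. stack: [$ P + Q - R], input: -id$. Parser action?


handle 'Q-R' on top
Action: reduce (Q -> Q-R)


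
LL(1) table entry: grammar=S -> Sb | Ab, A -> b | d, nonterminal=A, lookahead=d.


For [A, d]: 'd' ∈ FIRST(d)
Entry: A -> d


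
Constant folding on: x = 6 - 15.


6 - 15 = -9 at compile time
Optimized: x = -9


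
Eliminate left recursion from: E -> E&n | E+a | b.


Left-recursive alternatives: E&n, E+a; non-recursive: b
Introduce E': E -> bE', E' -> &nE' | +aE' | ε


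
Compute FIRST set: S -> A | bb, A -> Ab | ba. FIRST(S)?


Per alternative of S: FIRST(A) = {b}; FIRST(bb) = {b}
FIRST(S) = {b}


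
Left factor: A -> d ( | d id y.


Common prefix: 'd'
Factored: A -> d A', A' -> ( | id y


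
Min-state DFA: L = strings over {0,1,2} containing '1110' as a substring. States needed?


KMP-style automaton: 4 progress states + 1 absorbing accept = 5
Minimal DFA: 5 states


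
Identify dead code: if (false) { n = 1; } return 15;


condition is constant false, so the whole block is unreachable
Dead: 'if (false) { n = 1; }'


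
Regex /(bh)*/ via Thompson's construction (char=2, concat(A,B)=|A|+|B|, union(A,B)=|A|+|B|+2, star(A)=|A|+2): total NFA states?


Syntax tree has 2 char leaf(s), 0 union(s), 1 star(s)
chars contribute 2×2 = 4; each union adds +2; each star adds +2
Total: 4 + 0 + 2 = 6 states


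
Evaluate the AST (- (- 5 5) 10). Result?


Evaluate inner: (- 5 5) = 0
Evaluate root: (- 0 10) = -10
Result: -10


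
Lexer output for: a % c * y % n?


Scan left to right, longest-match per lexeme
Tokens: ID(a), OP(%), ID(c), OP(*), ID(y), OP(%), ID(n)


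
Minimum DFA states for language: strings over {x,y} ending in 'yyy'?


Track the longest suffix of input matching a prefix of 'yyy': 4 classes (prefixes of length 0..3)
Minimal DFA: 4 states


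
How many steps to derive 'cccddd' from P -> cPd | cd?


Derivation: P => cPd => ccPdd => cccddd
Steps: 3


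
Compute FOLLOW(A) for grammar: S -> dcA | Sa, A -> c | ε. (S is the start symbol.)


$ ∈ FOLLOW(S). For each A -> αBβ: add FIRST(β)\{ε} to FOLLOW(B); if β nullable, add FOLLOW(A).
FOLLOW(A) = {$, a}


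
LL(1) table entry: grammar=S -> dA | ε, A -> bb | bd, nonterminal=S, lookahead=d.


For [S, d]: 'd' ∈ FIRST(dA)
Entry: S -> dA


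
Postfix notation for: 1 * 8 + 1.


Left to right (same or higher precedence on left)
Postfix: 1 8 * 1 +


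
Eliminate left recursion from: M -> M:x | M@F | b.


Left-recursive alternatives: M:x, M@F; non-recursive: b
Introduce M': M -> bM', M' -> :xM' | @FM' | ε


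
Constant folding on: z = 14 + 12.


14 + 12 = 26 at compile time
Optimized: z = 26


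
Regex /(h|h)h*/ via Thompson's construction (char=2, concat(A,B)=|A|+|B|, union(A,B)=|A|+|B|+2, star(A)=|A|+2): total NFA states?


Syntax tree has 3 char leaf(s), 1 union(s), 1 star(s)
chars contribute 3×2 = 6; each union adds +2; each star adds +2
Total: 6 + 2 + 2 = 10 states


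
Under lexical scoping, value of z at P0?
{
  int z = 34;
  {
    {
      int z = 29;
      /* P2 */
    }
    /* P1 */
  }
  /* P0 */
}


z declared in the same block as P0
z = 34


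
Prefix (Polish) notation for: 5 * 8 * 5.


left-to-right (same/higher precedence on left): tree is (* (* 5 8) 5)
Prefix: * * 5 8 5


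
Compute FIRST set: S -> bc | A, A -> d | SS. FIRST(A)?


Per alternative of A: FIRST(d) = {d}; FIRST(SS) = {b, d}
FIRST(A) = {b, d}


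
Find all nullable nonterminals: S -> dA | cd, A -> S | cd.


A nonterminal is nullable iff some alternative derives ε (directly, or every symbol in it is nullable)
Nullable: {}


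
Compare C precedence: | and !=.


'!=' is equality (level 6); '|' is bitwise OR (level 3)
Higher level binds tighter
'!=' has higher precedence than '|'


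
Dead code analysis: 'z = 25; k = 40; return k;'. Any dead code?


z is assigned but never read
Dead: 'z = 25'


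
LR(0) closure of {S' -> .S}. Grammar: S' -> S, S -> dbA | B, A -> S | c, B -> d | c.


Start: S' -> .S
For each item with dot before a nonterminal B, add B -> .γ for every B-production
Closure: [S' -> .S, S -> .dbA, S -> .B, B -> .d, B -> .c]


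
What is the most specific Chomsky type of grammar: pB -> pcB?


LHS has context (more than one symbol) and |LHS| ≤ |RHS|
Classification: Type 1 (Context-Sensitive)


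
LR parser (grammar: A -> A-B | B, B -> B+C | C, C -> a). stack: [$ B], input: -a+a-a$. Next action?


lookahead ∉ {+} so B won't extend; reduce A -> B
Action: reduce (A -> B)


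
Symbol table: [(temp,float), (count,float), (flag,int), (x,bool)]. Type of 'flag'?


Lookup 'flag' → type int


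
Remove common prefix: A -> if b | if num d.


Common prefix: 'if'
Factored: A -> if A', A' -> b | num d


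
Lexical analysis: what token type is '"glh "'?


Pattern: double-quoted sequence
Type: STRING_LITERAL


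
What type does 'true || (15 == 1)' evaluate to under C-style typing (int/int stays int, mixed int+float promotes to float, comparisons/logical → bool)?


Operand types: bool || bool
Rule: logical operators take bool operands and yield bool
Result type: bool


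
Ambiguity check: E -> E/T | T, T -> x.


precedence layered via separate nonterminal T: deterministic
Unambiguous


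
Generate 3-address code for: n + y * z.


Break into single-operator statements:
t1 = y * z
t2 = n + t1


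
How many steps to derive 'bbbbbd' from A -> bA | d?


Derivation: A => bA => bbA => bbbA => bbbbA => bbbbbA => bbbbbd
Steps: 6


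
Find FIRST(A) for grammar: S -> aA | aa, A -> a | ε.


Per alternative of A: FIRST(a) = {a}; FIRST(ε) = {ε}
FIRST(A) = {a, ε}


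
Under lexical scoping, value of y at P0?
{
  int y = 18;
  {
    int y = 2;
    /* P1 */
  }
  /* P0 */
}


y declared in the same block as P0
y = 18


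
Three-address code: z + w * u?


Break into single-operator statements:
t1 = w * u
t2 = z + t1


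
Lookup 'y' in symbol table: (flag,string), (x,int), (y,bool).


Lookup 'y' → type bool


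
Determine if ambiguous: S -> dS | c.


right-linear, alternatives start with distinct terminals 'd' vs 'c': unique leftmost derivation
Unambiguous


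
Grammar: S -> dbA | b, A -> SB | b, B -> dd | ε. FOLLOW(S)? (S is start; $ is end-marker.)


$ ∈ FOLLOW(S). For each A -> αBβ: add FIRST(β)\{ε} to FOLLOW(B); if β nullable, add FOLLOW(A).
FOLLOW(S) = {$, d}


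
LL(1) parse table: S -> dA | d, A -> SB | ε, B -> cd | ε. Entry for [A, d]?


For [A, d]: 'd' ∈ FIRST(SB)
Entry: A -> SB


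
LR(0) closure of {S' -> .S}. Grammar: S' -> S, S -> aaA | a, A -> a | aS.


Start: S' -> .S
For each item with dot before a nonterminal B, add B -> .γ for every B-production
Closure: [S' -> .S, S -> .aaA, S -> .a]


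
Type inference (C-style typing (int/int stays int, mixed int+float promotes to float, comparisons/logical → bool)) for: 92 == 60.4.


Operand types: int == float
Rule: comparison yields bool
Result type: bool


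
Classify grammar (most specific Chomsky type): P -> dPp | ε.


Single nonterminal LHS, but d^n p^n is not regular
Classification: Type 2 (Context-Free)


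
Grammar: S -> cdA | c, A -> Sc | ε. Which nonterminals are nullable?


A nonterminal is nullable iff some alternative derives ε (directly, or every symbol in it is nullable)
Nullable: {A}


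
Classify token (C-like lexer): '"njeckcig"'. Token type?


Pattern: double-quoted sequence
Type: STRING_LITERAL


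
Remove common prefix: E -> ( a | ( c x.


Common prefix: '('
Factored: E -> ( E', E' -> a | c x


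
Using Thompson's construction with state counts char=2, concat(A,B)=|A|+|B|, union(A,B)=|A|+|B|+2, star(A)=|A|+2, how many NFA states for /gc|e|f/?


Syntax tree has 4 char leaf(s), 2 union(s), 0 star(s)
chars contribute 4×2 = 8; each union adds +2; each star adds +2
Total: 8 + 4 + 0 = 12 states


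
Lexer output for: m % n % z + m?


Scan left to right, longest-match per lexeme
Tokens: ID(m), OP(%), ID(n), OP(%), ID(z), OP(+), ID(m)


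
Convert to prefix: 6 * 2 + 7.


left-to-right (same/higher precedence on left): tree is (+ (* 6 2) 7)
Prefix: + * 6 2 7


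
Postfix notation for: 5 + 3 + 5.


Left to right (same or higher precedence on left)
Postfix: 5 3 + 5 +


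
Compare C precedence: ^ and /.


'/' is multiplicative (level 10); '^' is bitwise XOR (level 4)
Higher level binds tighter
'/' has higher precedence than '^'


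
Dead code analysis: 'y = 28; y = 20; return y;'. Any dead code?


first assignment to y is overwritten before any read
Dead: 'y = 28'


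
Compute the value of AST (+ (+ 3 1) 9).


Evaluate inner: (+ 3 1) = 4
Evaluate root: (+ 4 9) = 13
Result: 13


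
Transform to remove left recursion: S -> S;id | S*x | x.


Left-recursive alternatives: S;id, S*x; non-recursive: x
Introduce S': S -> xS', S' -> ;idS' | *xS' | ε


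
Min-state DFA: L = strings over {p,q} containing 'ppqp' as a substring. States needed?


KMP-style automaton: 4 progress states + 1 absorbing accept = 5
Minimal DFA: 5 states


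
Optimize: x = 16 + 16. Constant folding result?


16 + 16 = 32 at compile time
Optimized: x = 32


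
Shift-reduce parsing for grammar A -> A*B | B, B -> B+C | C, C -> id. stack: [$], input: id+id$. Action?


no handle on stack; shift 'id'
Action: shift


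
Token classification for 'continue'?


Pattern: reserved word
Type: KEYWORD


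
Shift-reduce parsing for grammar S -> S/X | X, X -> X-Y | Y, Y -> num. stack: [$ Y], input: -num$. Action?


'Y' (not preceded by X-) is the handle for X -> Y
Action: reduce (X -> Y)


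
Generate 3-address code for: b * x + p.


Break into single-operator statements:
t1 = b * x
t2 = t1 + p


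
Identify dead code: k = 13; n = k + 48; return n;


k is read by n's definition; n is returned
No dead code


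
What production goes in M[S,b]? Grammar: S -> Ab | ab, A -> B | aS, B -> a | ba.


For [S, b]: 'b' ∈ FIRST(Ab)
Entry: S -> Ab


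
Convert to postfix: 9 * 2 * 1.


Left to right (same or higher precedence on left)
Postfix: 9 2 * 1 *


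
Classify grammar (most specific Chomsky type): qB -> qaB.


LHS has context (more than one symbol) and |LHS| ≤ |RHS|
Classification: Type 1 (Context-Sensitive)


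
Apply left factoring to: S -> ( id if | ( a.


Common prefix: '('
Factored: S -> ( S', S' -> id if | a


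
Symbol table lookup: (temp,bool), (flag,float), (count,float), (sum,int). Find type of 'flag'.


Lookup 'flag' → type float


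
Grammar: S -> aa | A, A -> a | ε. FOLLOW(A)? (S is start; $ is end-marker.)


$ ∈ FOLLOW(S). For each A -> αBβ: add FIRST(β)\{ε} to FOLLOW(B); if β nullable, add FOLLOW(A).
FOLLOW(A) = {$}


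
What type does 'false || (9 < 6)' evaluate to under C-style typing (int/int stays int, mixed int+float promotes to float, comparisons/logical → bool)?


Operand types: bool || bool
Rule: logical operators take bool operands and yield bool
Result type: bool


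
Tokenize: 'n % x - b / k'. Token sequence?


Scan left to right, longest-match per lexeme
Tokens: ID(n), OP(%), ID(x), OP(-), ID(b), OP(/), ID(k)


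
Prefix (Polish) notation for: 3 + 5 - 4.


left-to-right (same/higher precedence on left): tree is (- (+ 3 5) 4)
Prefix: - + 3 5 4


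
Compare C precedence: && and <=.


'<=' is relational (level 7); '&&' is logical AND (level 2)
Higher level binds tighter
'<=' has higher precedence than '&&'


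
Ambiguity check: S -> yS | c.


right-linear, alternatives start with distinct terminals 'y' vs 'c': unique leftmost derivation
Unambiguous


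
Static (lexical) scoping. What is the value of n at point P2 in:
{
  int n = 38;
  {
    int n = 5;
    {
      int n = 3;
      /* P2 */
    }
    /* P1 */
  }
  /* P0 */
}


n declared in the same block as P2
n = 3


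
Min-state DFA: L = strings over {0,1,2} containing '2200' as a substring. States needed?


KMP-style automaton: 4 progress states + 1 absorbing accept = 5
Minimal DFA: 5 states


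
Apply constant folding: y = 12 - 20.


12 - 20 = -8 at compile time
Optimized: y = -8


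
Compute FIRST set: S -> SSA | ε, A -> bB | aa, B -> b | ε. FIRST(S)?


Per alternative of S: FIRST(SSA) = {a, b}; FIRST(ε) = {ε}
FIRST(S) = {a, b, ε}


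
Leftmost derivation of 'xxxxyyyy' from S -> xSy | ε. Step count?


Derivation: S => xSy => xxSyy => xxxSyyy => xxxxSyyyy => xxxxyyyy
Steps: 5


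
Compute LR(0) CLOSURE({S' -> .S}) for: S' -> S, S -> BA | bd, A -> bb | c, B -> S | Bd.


Start: S' -> .S
For each item with dot before a nonterminal B, add B -> .γ for every B-production
Closure: [S' -> .S, S -> .BA, S -> .bd, B -> .S, B -> .Bd]


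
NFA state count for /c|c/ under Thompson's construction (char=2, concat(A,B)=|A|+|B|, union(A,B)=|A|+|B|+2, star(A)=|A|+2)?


Syntax tree has 2 char leaf(s), 1 union(s), 0 star(s)
chars contribute 2×2 = 4; each union adds +2; each star adds +2
Total: 4 + 2 + 0 = 6 states


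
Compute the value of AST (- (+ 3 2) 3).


Evaluate inner: (+ 3 2) = 5
Evaluate root: (- 5 3) = 2
Result: 2


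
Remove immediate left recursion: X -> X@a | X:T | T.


Left-recursive alternatives: X@a, X:T; non-recursive: T
Introduce X': X -> TX', X' -> @aX' | :TX' | ε


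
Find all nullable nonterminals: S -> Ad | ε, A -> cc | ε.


A nonterminal is nullable iff some alternative derives ε (directly, or every symbol in it is nullable)
Nullable: {A, S}


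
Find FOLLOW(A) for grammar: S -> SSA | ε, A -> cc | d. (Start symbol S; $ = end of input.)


$ ∈ FOLLOW(S). For each A -> αBβ: add FIRST(β)\{ε} to FOLLOW(B); if β nullable, add FOLLOW(A).
FOLLOW(A) = {$, c, d}


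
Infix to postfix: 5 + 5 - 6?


Left to right (same or higher precedence on left)
Postfix: 5 5 + 6 -


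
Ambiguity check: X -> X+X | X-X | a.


'a+a-a' has two parse trees (no precedence encoded between + and -)
Ambiguous


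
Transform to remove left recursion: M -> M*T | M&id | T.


Left-recursive alternatives: M*T, M&id; non-recursive: T
Introduce M': M -> TM', M' -> *TM' | &idM' | ε


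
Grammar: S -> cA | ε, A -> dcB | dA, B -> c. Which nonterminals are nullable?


A nonterminal is nullable iff some alternative derives ε (directly, or every symbol in it is nullable)
Nullable: {S}


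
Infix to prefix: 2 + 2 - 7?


left-to-right (same/higher precedence on left): tree is (- (+ 2 2) 7)
Prefix: - + 2 2 7


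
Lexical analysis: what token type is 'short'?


Pattern: reserved word
Type: KEYWORD


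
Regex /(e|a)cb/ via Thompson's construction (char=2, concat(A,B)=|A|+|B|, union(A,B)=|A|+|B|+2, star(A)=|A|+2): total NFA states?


Syntax tree has 4 char leaf(s), 1 union(s), 0 star(s)
chars contribute 4×2 = 8; each union adds +2; each star adds +2
Total: 8 + 2 + 0 = 10 states


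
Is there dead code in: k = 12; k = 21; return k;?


first assignment to k is overwritten before any read
Dead: 'k = 12'


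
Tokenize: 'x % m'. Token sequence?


Scan left to right, longest-match per lexeme
Tokens: ID(x), OP(%), ID(m)


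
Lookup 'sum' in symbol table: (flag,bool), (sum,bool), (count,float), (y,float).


Lookup 'sum' → type bool


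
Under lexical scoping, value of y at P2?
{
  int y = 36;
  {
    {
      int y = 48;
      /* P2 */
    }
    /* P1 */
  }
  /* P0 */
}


y declared in the same block as P2
y = 48
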